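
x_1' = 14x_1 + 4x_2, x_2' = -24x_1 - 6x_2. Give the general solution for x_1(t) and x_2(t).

Coefficient matrix A = [[14, 4], [-24, -6]].
Characteristic polynomial det(A - λI) = λ^2 - 8λ + 12 = 0.
Eigenvalues λ = 6, 2.
For λ=6: (A-λI) row 1 is [8, 4], so an eigenvector is (1, -2).
For λ=2: (A-λI) row 1 is [12, 4], so an eigenvector is (1, -3).
General solution: K_1e^(6t)(1,-2) + K_2e^(2t)(1,-3).

x_1(t) = K_1e^(6t) + K_2e^(2t), x_2(t) = -2K_1e^(6t) - 3K_2e^(2t)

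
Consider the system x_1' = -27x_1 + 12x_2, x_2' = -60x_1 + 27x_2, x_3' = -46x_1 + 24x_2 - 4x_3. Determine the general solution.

Coefficient matrix A = [[-27, 12, 0], [-60, 27, 0], [-46, 24, -4]].
det(A - λI) = 0 gives eigenvalues λ = -3, -4, 3.
For λ=-3: eigenvector (1,2,2).
For λ=-4: eigenvector (0,0,1).
For λ=3: eigenvector (2,5,4).
General solution: c_1e^(-3t)(1,2,2) + c_2e^(-4t)(0,0,1) + c_3e^(3t)(2,5,4).

x_1(t) = c_1e^(-3t) + 2c_3e^(3t), x_2(t) = 2c_1e^(-3t) + 5c_3e^(3t), x_3(t) = 2c_1e^(-3t) + c_2e^(-4t) + 4c_3e^(3t)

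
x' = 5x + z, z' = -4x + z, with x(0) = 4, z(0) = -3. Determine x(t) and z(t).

Coefficient matrix A = [[5, 1], [-4, 1]].
Characteristic polynomial det(A - λI) = λ^2 - 6λ + 9 = 0.
Single eigenvalue λ = 3 with algebraic multiplicity 2.
Eigenvector v = (1,-2); generalized eigenvector w with (A-λI)w=v is (0,1).
General solution: e^(3t)[C_1·v + C_2·(t·v + w)].
Applying x(0)=4, z(0)=-3 gives C_1=4, C_2=5.

x(t) = 5te^(3t) + 4e^(3t), z(t) = -10te^(3t) - 3e^(3t)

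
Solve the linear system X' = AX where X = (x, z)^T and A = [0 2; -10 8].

x(t) = K_1e^(4t)cos(2t) + K_2e^(4t)sin(2t), z(t) = -K_1e^(4t)sin(2t) + 2K_1e^(4t)cos(2t) + 2K_2e^(4t)sin(2t) + K_2e^(4t)cos(2t)

Coefficient matrix A = [[0, 2], [-10, 8]].
Characteristic polynomial det(A - λI) = λ^2 - 8λ + 20 = 0.
Eigenvalues λ = 4 ± 2i (complex conjugate pair).
For λ=4+2i: an eigenvector is (1,2) - i(0,-1) = (1, 2 + i).
A real fundamental pair from Re and Im of e^((4+2i)t)v: X_1 = e^(4t)(cos(2t)·(1,2) + sin(2t)·(0,-1)), X_2 = e^(4t)(sin(2t)·(1,2) - cos(2t)·(0,-1)).
General solution: K_1X_1 + K_2X_2.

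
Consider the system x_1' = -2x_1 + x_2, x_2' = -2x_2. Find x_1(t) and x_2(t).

x_1(t) = K_1e^(-2t) + K_2te^(-2t) + 3K_2e^(-2t), x_2(t) = K_2e^(-2t)

Coefficient matrix A = [[-2, 1], [0, -2]].
Characteristic polynomial det(A - λI) = λ^2 + 4λ + 4 = 0.
Single eigenvalue λ = -2 with algebraic multiplicity 2.
Eigenvector v = (1,0); generalized eigenvector w with (A-λI)w=v is (3,1).
General solution: e^(-2t)[K_1·v + K_2·(t·v + w)].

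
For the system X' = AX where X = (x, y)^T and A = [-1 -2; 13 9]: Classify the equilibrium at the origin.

A = [[-1,-2],[13,9]]; det(A-λI) = λ^2 - 8λ + 17.
λ = 4 ± i: positive real part.

unstable spiral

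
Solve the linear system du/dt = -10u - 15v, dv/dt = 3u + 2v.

Coefficient matrix A = [[-10, -15], [3, 2]].
Characteristic polynomial det(A - λI) = λ^2 + 8λ + 25 = 0.
Eigenvalues λ = -4 ± 3i (complex conjugate pair).
For λ=-4+3i: an eigenvector is (-1,0) - i(2,-1) = (-1 - 2i, 0 + i).
A real fundamental pair from Re and Im of e^((-4+3i)t)v: X_1 = e^(-4t)(cos(3t)·(-1,0) + sin(3t)·(2,-1)), X_2 = e^(-4t)(sin(3t)·(-1,0) - cos(3t)·(2,-1)).
General solution: C_1X_1 + C_2X_2.

u(t) = 2C_1e^(-4t)sin(3t) - C_1e^(-4t)cos(3t) - C_2e^(-4t)sin(3t) - 2C_2e^(-4t)cos(3t), v(t) = -C_1e^(-4t)sin(3t) + C_2e^(-4t)cos(3t)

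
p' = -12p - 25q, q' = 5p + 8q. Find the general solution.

p(t) = -2K_1e^(-2t)sin(5t) + K_1e^(-2t)cos(5t) + K_2e^(-2t)sin(5t) + 2K_2e^(-2t)cos(5t), q(t) = K_1e^(-2t)sin(5t) - K_2e^(-2t)cos(5t)

Coefficient matrix A = [[-12, -25], [5, 8]].
Characteristic polynomial det(A - λI) = λ^2 + 4λ + 29 = 0.
Eigenvalues λ = -2 ± 5i (complex conjugate pair).
For λ=-2+5i: an eigenvector is (1,0) - i(-2,1) = (1 + 2i, 0 - i).
A real fundamental pair from Re and Im of e^((-2+5i)t)v: X_1 = e^(-2t)(cos(5t)·(1,0) + sin(5t)·(-2,1)), X_2 = e^(-2t)(sin(5t)·(1,0) - cos(5t)·(-2,1)).
General solution: K_1X_1 + K_2X_2.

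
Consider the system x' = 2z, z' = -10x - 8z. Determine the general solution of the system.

Coefficient matrix A = [[0, 2], [-10, -8]].
Characteristic polynomial det(A - λI) = λ^2 + 8λ + 20 = 0.
Eigenvalues λ = -4 ± 2i (complex conjugate pair).
For λ=-4+2i: an eigenvector is (1,-2) - i(0,-1) = (1, -2 + i).
A real fundamental pair from Re and Im of e^((-4+2i)t)v: X_1 = e^(-4t)(cos(2t)·(1,-2) + sin(2t)·(0,-1)), X_2 = e^(-4t)(sin(2t)·(1,-2) - cos(2t)·(0,-1)).
General solution: C_1X_1 + C_2X_2.

x(t) = C_1e^(-4t)cos(2t) + C_2e^(-4t)sin(2t), z(t) = -C_1e^(-4t)sin(2t) - 2C_1e^(-4t)cos(2t) - 2C_2e^(-4t)sin(2t) + C_2e^(-4t)cos(2t)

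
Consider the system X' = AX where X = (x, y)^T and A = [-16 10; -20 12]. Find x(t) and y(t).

Coefficient matrix A = [[-16, 10], [-20, 12]].
Characteristic polynomial det(A - λI) = λ^2 + 4λ + 8 = 0.
Eigenvalues λ = -2 ± 2i (complex conjugate pair).
For λ=-2+2i: an eigenvector is (-2,-3) - i(-1,-1) = (-2 + i, -3 + i).
A real fundamental pair from Re and Im of e^((-2+2i)t)v: X_1 = e^(-2t)(cos(2t)·(-2,-3) + sin(2t)·(-1,-1)), X_2 = e^(-2t)(sin(2t)·(-2,-3) - cos(2t)·(-1,-1)).
General solution: C_1X_1 + C_2X_2.

x(t) = -C_1e^(-2t)sin(2t) - 2C_1e^(-2t)cos(2t) - 2C_2e^(-2t)sin(2t) + C_2e^(-2t)cos(2t), y(t) = -C_1e^(-2t)sin(2t) - 3C_1e^(-2t)cos(2t) - 3C_2e^(-2t)sin(2t) + C_2e^(-2t)cos(2t)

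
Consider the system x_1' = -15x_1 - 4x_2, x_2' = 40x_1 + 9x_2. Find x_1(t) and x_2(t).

Coefficient matrix A = [[-15, -4], [40, 9]].
Characteristic polynomial det(A - λI) = λ^2 + 6λ + 25 = 0.
Eigenvalues λ = -3 ± 4i (complex conjugate pair).
For λ=-3+4i: an eigenvector is (1,-3) - i(0,1) = (1, -3 - i).
A real fundamental pair from Re and Im of e^((-3+4i)t)v: X_1 = e^(-3t)(cos(4t)·(1,-3) + sin(4t)·(0,1)), X_2 = e^(-3t)(sin(4t)·(1,-3) - cos(4t)·(0,1)).
General solution: C_1X_1 + C_2X_2.

x_1(t) = C_1e^(-3t)cos(4t) + C_2e^(-3t)sin(4t), x_2(t) = C_1e^(-3t)sin(4t) - 3C_1e^(-3t)cos(4t) - 3C_2e^(-3t)sin(4t) - C_2e^(-3t)cos(4t)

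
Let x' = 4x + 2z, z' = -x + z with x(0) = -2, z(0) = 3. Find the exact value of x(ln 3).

18

A = [[4,2],[-1,1]]; eigenvalues λ = 3, 2.
Eigenvectors: (2,-1) for λ=3, (1,-1) for λ=2.
From the initial condition, c_1 = 1, c_2 = -4.
x(ln 3) = (1)(3^3)(2) + (-4)(3^2)(1) = 18.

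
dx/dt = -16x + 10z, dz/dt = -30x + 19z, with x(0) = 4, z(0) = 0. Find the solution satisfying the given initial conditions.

x(t) = -12e^(4t) + 16e^(-t), z(t) = -24e^(4t) + 24e^(-t)

Coefficient matrix A = [[-16, 10], [-30, 19]].
Characteristic polynomial det(A - λI) = λ^2 - 3λ - 4 = 0.
Eigenvalues λ = 4, -1.
For λ=4: (A-λI) row 1 is [-20, 10], so an eigenvector is (-1, -2).
For λ=-1: (A-λI) row 1 is [-15, 10], so an eigenvector is (2, 3).
General solution: c_1e^(4t)(-1,-2) + c_2e^(-t)(2,3).
Applying x(0)=4, z(0)=0 gives c_1=12, c_2=8.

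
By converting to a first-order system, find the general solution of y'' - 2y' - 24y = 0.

y(t) = K_1e^(-4t) + K_2e^(6t)

Let x_1 = y, x_2 = y'. Then x_1' = x_2 and x_2' = 24x_1 + 2x_2.
A = [[0,1],[24,2]]; det(A-λI) = λ^2 - 2λ - 24.
Eigenvalues λ = -4, 6 with eigenvectors (1,-4), (1,6).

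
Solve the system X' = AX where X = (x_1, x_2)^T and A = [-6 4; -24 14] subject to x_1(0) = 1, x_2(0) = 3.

Coefficient matrix A = [[-6, 4], [-24, 14]].
Characteristic polynomial det(A - λI) = λ^2 - 8λ + 12 = 0.
Eigenvalues λ = 6, 2.
For λ=6: (A-λI) row 1 is [-12, 4], so an eigenvector is (-1, -3).
For λ=2: (A-λI) row 1 is [-8, 4], so an eigenvector is (1, 2).
General solution: C_1e^(6t)(-1,-3) + C_2e^(2t)(1,2).
Applying x_1(0)=1, x_2(0)=3 gives C_1=-1, C_2=0.

x_1(t) = e^(6t), x_2(t) = 3e^(6t)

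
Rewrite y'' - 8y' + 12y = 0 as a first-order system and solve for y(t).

y(t) = C_1e^(2t) + C_2e^(6t)

Let x_1 = y, x_2 = y'. Then x_1' = x_2 and x_2' = -12x_1 + 8x_2.
A = [[0,1],[-12,8]]; det(A-λI) = λ^2 - 8λ + 12.
Eigenvalues λ = 2, 6 with eigenvectors (1,2), (1,6).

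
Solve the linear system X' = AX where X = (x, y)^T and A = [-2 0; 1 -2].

x(t) = c_2e^(-2t), y(t) = c_1e^(-2t) + c_2te^(-2t) + 3c_2e^(-2t)

Coefficient matrix A = [[-2, 0], [1, -2]].
Characteristic polynomial det(A - λI) = λ^2 + 4λ + 4 = 0.
Single eigenvalue λ = -2 with algebraic multiplicity 2.
Eigenvector v = (0,1); generalized eigenvector w with (A-λI)w=v is (1,3).
General solution: e^(-2t)[c_1·v + c_2·(t·v + w)].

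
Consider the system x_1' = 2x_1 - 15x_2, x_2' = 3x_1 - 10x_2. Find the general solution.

x_1(t) = -2C_1e^(-4t)sin(3t) - C_1e^(-4t)cos(3t) - C_2e^(-4t)sin(3t) + 2C_2e^(-4t)cos(3t), x_2(t) = -C_1e^(-4t)sin(3t) + C_2e^(-4t)cos(3t)

Coefficient matrix A = [[2, -15], [3, -10]].
Characteristic polynomial det(A - λI) = λ^2 + 8λ + 25 = 0.
Eigenvalues λ = -4 ± 3i (complex conjugate pair).
For λ=-4+3i: an eigenvector is (-1,0) - i(-2,-1) = (-1 + 2i, 0 + i).
A real fundamental pair from Re and Im of e^((-4+3i)t)v: X_1 = e^(-4t)(cos(3t)·(-1,0) + sin(3t)·(-2,-1)), X_2 = e^(-4t)(sin(3t)·(-1,0) - cos(3t)·(-2,-1)).
General solution: C_1X_1 + C_2X_2.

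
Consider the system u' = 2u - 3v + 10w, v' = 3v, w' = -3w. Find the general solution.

Coefficient matrix A = [[2, -3, 10], [0, 3, 0], [0, 0, -3]].
det(A - λI) = 0 gives eigenvalues λ = 2, 3, -3.
For λ=2: eigenvector (1,0,0).
For λ=3: eigenvector (-3,1,0).
For λ=-3: eigenvector (-2,0,1).
General solution: c_1e^(2t)(1,0,0) + c_2e^(3t)(-3,1,0) + c_3e^(-3t)(-2,0,1).

u(t) = c_1e^(2t) - 3c_2e^(3t) - 2c_3e^(-3t), v(t) = c_2e^(3t), w(t) = c_3e^(-3t)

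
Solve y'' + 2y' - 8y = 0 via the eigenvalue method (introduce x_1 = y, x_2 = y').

y(t) = C_1e^(2t) + C_2e^(-4t)

Let x_1 = y, x_2 = y'. Then x_1' = x_2 and x_2' = 8x_1 - 2x_2.
A = [[0,1],[8,-2]]; det(A-λI) = λ^2 + 2λ - 8.
Eigenvalues λ = 2, -4 with eigenvectors (1,2), (1,-4).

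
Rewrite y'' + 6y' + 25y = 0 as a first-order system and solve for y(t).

y(t) = K_1e^(-3t)cos(4t) + K_2e^(-3t)sin(4t)

Let x_1 = y, x_2 = y'. Then x_1' = x_2 and x_2' = -25x_1 - 6x_2.
A = [[0,1],[-25,-6]]; det(A-λI) = λ^2 + 6λ + 25.
Eigenvalues λ = -3 ± 4i.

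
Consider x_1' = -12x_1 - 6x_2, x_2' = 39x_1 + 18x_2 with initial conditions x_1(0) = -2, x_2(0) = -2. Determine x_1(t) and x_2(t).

Coefficient matrix A = [[-12, -6], [39, 18]].
Characteristic polynomial det(A - λI) = λ^2 - 6λ + 18 = 0.
Eigenvalues λ = 3 ± 3i (complex conjugate pair).
For λ=3+3i: an eigenvector is (1,-2) - i(-1,3) = (1 + i, -2 - 3i).
A real fundamental pair from Re and Im of e^((3+3i)t)v: X_1 = e^(3t)(cos(3t)·(1,-2) + sin(3t)·(-1,3)), X_2 = e^(3t)(sin(3t)·(1,-2) - cos(3t)·(-1,3)).
General solution: c_1X_1 + c_2X_2.
Applying x_1(0)=-2, x_2(0)=-2 gives c_1=-8, c_2=6.

x_1(t) = 14e^(3t)sin(3t) - 2e^(3t)cos(3t), x_2(t) = -36e^(3t)sin(3t) - 2e^(3t)cos(3t)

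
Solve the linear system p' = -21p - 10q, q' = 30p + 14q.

p(t) = C_1e^(-t) - 2C_2e^(-6t), q(t) = -2C_1e^(-t) + 3C_2e^(-6t)

Coefficient matrix A = [[-21, -10], [30, 14]].
Characteristic polynomial det(A - λI) = λ^2 + 7λ + 6 = 0.
Eigenvalues λ = -1, -6.
For λ=-1: (A-λI) row 1 is [-20, -10], so an eigenvector is (1, -2).
For λ=-6: (A-λI) row 1 is [-15, -10], so an eigenvector is (-2, 3).
General solution: C_1e^(-t)(1,-2) + C_2e^(-6t)(-2,3).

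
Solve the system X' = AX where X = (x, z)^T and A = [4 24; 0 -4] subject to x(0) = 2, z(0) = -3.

Coefficient matrix A = [[4, 24], [0, -4]].
Characteristic polynomial det(A - λI) = λ^2 - 16 = 0.
Eigenvalues λ = -4, 4.
For λ=-4: (A-λI) row 1 is [8, 24], so an eigenvector is (-3, 1).
For λ=4: (A-λI) row 1 is [0, 24], so an eigenvector is (-1, 0).
General solution: c_1e^(-4t)(-3,1) + c_2e^(4t)(-1,0).
Applying x(0)=2, z(0)=-3 gives c_1=-3, c_2=7.

x(t) = -7e^(4t) + 9e^(-4t), z(t) = -3e^(-4t)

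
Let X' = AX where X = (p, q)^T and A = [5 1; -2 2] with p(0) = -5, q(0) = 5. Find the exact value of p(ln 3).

A = [[5,1],[-2,2]]; eigenvalues λ = 3, 4.
Eigenvectors: (-1,2) for λ=3, (-1,1) for λ=4.
From the initial condition, c_1 = 0, c_2 = 5.
p(ln 3) = (0)(3^3)(-1) + (5)(3^4)(-1) = -405.

-405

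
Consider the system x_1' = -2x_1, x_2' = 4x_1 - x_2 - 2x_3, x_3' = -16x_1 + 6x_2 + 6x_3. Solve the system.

x_1(t) = C_2e^(-2t), x_2(t) = C_1e^(3t) + 2C_3e^(2t), x_3(t) = -2C_1e^(3t) + 2C_2e^(-2t) - 3C_3e^(2t)

Coefficient matrix A = [[-2, 0, 0], [4, -1, -2], [-16, 6, 6]].
det(A - λI) = 0 gives eigenvalues λ = 3, -2, 2.
For λ=3: eigenvector (0,1,-2).
For λ=-2: eigenvector (1,0,2).
For λ=2: eigenvector (0,2,-3).
General solution: C_1e^(3t)(0,1,-2) + C_2e^(-2t)(1,0,2) + C_3e^(2t)(0,2,-3).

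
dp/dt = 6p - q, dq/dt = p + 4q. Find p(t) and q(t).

Coefficient matrix A = [[6, -1], [1, 4]].
Characteristic polynomial det(A - λI) = λ^2 - 10λ + 25 = 0.
Single eigenvalue λ = 5 with algebraic multiplicity 2.
Eigenvector v = (1,1); generalized eigenvector w with (A-λI)w=v is (2,1).
General solution: e^(5t)[K_1·v + K_2·(t·v + w)].

p(t) = K_1e^(5t) + K_2te^(5t) + 2K_2e^(5t), q(t) = K_1e^(5t) + K_2te^(5t) + K_2e^(5t)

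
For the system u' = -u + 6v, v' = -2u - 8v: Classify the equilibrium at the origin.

stable node

A = [[-1,6],[-2,-8]]; det(A-λI) = λ^2 + 9λ + 20.
λ = -5, -4: both negative.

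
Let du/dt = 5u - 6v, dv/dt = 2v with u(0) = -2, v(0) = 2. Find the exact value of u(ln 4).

A = [[5,-6],[0,2]]; eigenvalues λ = 5, 2.
Eigenvectors: (1,0) for λ=5, (-2,-1) for λ=2.
From the initial condition, c_1 = -6, c_2 = -2.
u(ln 4) = (-6)(4^5)(1) + (-2)(4^2)(-2) = -6080.

-6080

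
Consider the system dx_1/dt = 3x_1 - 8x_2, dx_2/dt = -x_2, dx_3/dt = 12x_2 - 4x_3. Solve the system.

Coefficient matrix A = [[3, -8, 0], [0, -1, 0], [0, 12, -4]].
det(A - λI) = 0 gives eigenvalues λ = -4, -1, 3.
For λ=-4: eigenvector (0,0,1).
For λ=-1: eigenvector (2,1,4).
For λ=3: eigenvector (1,0,0).
General solution: c_1e^(-4t)(0,0,1) + c_2e^(-t)(2,1,4) + c_3e^(3t)(1,0,0).

x_1(t) = 2c_2e^(-t) + c_3e^(3t), x_2(t) = c_2e^(-t), x_3(t) = c_1e^(-4t) + 4c_2e^(-t)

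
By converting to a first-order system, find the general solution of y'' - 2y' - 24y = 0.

y(t) = c_1e^(6t) + c_2e^(-4t)

Let x_1 = y, x_2 = y'. Then x_1' = x_2 and x_2' = 24x_1 + 2x_2.
A = [[0,1],[24,2]]; det(A-λI) = λ^2 - 2λ - 24.
Eigenvalues λ = 6, -4 with eigenvectors (1,6), (1,-4).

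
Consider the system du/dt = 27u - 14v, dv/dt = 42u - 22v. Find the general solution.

u(t) = -2K_1e^(6t) - K_2e^(-t), v(t) = -3K_1e^(6t) - 2K_2e^(-t)

Coefficient matrix A = [[27, -14], [42, -22]].
Characteristic polynomial det(A - λI) = λ^2 - 5λ - 6 = 0.
Eigenvalues λ = 6, -1.
For λ=6: (A-λI) row 1 is [21, -14], so an eigenvector is (-2, -3).
For λ=-1: (A-λI) row 1 is [28, -14], so an eigenvector is (-1, -2).
General solution: K_1e^(6t)(-2,-3) + K_2e^(-t)(-1,-2).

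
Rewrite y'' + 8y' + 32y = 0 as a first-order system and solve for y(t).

y(t) = K_1e^(-4t)cos(4t) + K_2e^(-4t)sin(4t)

Let x_1 = y, x_2 = y'. Then x_1' = x_2 and x_2' = -32x_1 - 8x_2.
A = [[0,1],[-32,-8]]; det(A-λI) = λ^2 + 8λ + 32.
Eigenvalues λ = -4 ± 4i.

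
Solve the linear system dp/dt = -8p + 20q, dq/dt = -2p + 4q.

Coefficient matrix A = [[-8, 20], [-2, 4]].
Characteristic polynomial det(A - λI) = λ^2 + 4λ + 8 = 0.
Eigenvalues λ = -2 ± 2i (complex conjugate pair).
For λ=-2+2i: an eigenvector is (-3,-1) - i(-1,0) = (-3 + i, -1).
A real fundamental pair from Re and Im of e^((-2+2i)t)v: X_1 = e^(-2t)(cos(2t)·(-3,-1) + sin(2t)·(-1,0)), X_2 = e^(-2t)(sin(2t)·(-3,-1) - cos(2t)·(-1,0)).
General solution: C_1X_1 + C_2X_2.

p(t) = -C_1e^(-2t)sin(2t) - 3C_1e^(-2t)cos(2t) - 3C_2e^(-2t)sin(2t) + C_2e^(-2t)cos(2t), q(t) = -C_1e^(-2t)cos(2t) - C_2e^(-2t)sin(2t)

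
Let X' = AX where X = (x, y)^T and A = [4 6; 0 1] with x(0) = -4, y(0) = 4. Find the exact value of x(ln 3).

300

A = [[4,6],[0,1]]; eigenvalues λ = 1, 4.
Eigenvectors: (2,-1) for λ=1, (-1,0) for λ=4.
From the initial condition, c_1 = -4, c_2 = -4.
x(ln 3) = (-4)(3^1)(2) + (-4)(3^4)(-1) = 300.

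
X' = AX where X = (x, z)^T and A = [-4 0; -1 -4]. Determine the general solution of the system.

x(t) = -C_2e^(-4t), z(t) = C_1e^(-4t) + C_2te^(-4t)

Coefficient matrix A = [[-4, 0], [-1, -4]].
Characteristic polynomial det(A - λI) = λ^2 + 8λ + 16 = 0.
Single eigenvalue λ = -4 with algebraic multiplicity 2.
Eigenvector v = (0,1); generalized eigenvector w with (A-λI)w=v is (-1,0).
General solution: e^(-4t)[C_1·v + C_2·(t·v + w)].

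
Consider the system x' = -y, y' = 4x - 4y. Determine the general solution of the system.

x(t) = C_1e^(-2t) + C_2te^(-2t) - C_2e^(-2t), y(t) = 2C_1e^(-2t) + 2C_2te^(-2t) - 3C_2e^(-2t)

Coefficient matrix A = [[0, -1], [4, -4]].
Characteristic polynomial det(A - λI) = λ^2 + 4λ + 4 = 0.
Single eigenvalue λ = -2 with algebraic multiplicity 2.
Eigenvector v = (1,2); generalized eigenvector w with (A-λI)w=v is (-1,-3).
General solution: e^(-2t)[C_1·v + C_2·(t·v + w)].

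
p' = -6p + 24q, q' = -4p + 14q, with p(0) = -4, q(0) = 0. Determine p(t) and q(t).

Coefficient matrix A = [[-6, 24], [-4, 14]].
Characteristic polynomial det(A - λI) = λ^2 - 8λ + 12 = 0.
Eigenvalues λ = 6, 2.
For λ=6: (A-λI) row 1 is [-12, 24], so an eigenvector is (-2, -1).
For λ=2: (A-λI) row 1 is [-8, 24], so an eigenvector is (3, 1).
General solution: C_1e^(6t)(-2,-1) + C_2e^(2t)(3,1).
Applying p(0)=-4, q(0)=0 gives C_1=-4, C_2=-4.

p(t) = 8e^(6t) - 12e^(2t), q(t) = 4e^(6t) - 4e^(2t)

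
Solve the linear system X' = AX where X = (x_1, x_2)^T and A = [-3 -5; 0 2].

Coefficient matrix A = [[-3, -5], [0, 2]].
Characteristic polynomial det(A - λI) = λ^2 + λ - 6 = 0.
Eigenvalues λ = -3, 2.
For λ=-3: (A-λI) row 1 is [0, -5], so an eigenvector is (1, 0).
For λ=2: (A-λI) row 1 is [-5, -5], so an eigenvector is (-1, 1).
General solution: K_1e^(-3t)(1,0) + K_2e^(2t)(-1,1).

x_1(t) = K_1e^(-3t) - K_2e^(2t), x_2(t) = K_2e^(2t)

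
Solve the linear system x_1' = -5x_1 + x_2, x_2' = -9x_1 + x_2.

Coefficient matrix A = [[-5, 1], [-9, 1]].
Characteristic polynomial det(A - λI) = λ^2 + 4λ + 4 = 0.
Single eigenvalue λ = -2 with algebraic multiplicity 2.
Eigenvector v = (-1,-3); generalized eigenvector w with (A-λI)w=v is (0,-1).
General solution: e^(-2t)[C_1·v + C_2·(t·v + w)].

x_1(t) = -C_1e^(-2t) - C_2te^(-2t), x_2(t) = -3C_1e^(-2t) - 3C_2te^(-2t) - C_2e^(-2t)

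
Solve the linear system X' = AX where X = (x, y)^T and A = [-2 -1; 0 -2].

Coefficient matrix A = [[-2, -1], [0, -2]].
Characteristic polynomial det(A - λI) = λ^2 + 4λ + 4 = 0.
Single eigenvalue λ = -2 with algebraic multiplicity 2.
Eigenvector v = (1,0); generalized eigenvector w with (A-λI)w=v is (2,-1).
General solution: e^(-2t)[C_1·v + C_2·(t·v + w)].

x(t) = C_1e^(-2t) + C_2te^(-2t) + 2C_2e^(-2t), y(t) = -C_2e^(-2t)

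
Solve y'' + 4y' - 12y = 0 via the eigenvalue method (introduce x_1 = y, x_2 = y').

Let x_1 = y, x_2 = y'. Then x_1' = x_2 and x_2' = 12x_1 - 4x_2.
A = [[0,1],[12,-4]]; det(A-λI) = λ^2 + 4λ - 12.
Eigenvalues λ = 2, -6 with eigenvectors (1,2), (1,-6).

y(t) = c_1e^(2t) + c_2e^(-6t)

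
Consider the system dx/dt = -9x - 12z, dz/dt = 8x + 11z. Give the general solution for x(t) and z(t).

Coefficient matrix A = [[-9, -12], [8, 11]].
Characteristic polynomial det(A - λI) = λ^2 - 2λ - 3 = 0.
Eigenvalues λ = 3, -1.
For λ=3: (A-λI) row 1 is [-12, -12], so an eigenvector is (1, -1).
For λ=-1: (A-λI) row 1 is [-8, -12], so an eigenvector is (-3, 2).
General solution: c_1e^(3t)(1,-1) + c_2e^(-t)(-3,2).

x(t) = c_1e^(3t) - 3c_2e^(-t), z(t) = -c_1e^(3t) + 2c_2e^(-t)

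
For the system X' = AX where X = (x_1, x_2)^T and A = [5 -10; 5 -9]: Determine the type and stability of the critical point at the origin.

A = [[5,-10],[5,-9]]; det(A-λI) = λ^2 + 4λ + 5.
λ = -2 ± i: negative real part.

stable spiral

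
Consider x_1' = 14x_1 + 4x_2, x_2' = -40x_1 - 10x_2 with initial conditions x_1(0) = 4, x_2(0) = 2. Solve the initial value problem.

x_1(t) = 14e^(2t)sin(4t) + 4e^(2t)cos(4t), x_2(t) = -46e^(2t)sin(4t) + 2e^(2t)cos(4t)

Coefficient matrix A = [[14, 4], [-40, -10]].
Characteristic polynomial det(A - λI) = λ^2 - 4λ + 20 = 0.
Eigenvalues λ = 2 ± 4i (complex conjugate pair).
For λ=2+4i: an eigenvector is (0,1) - i(1,-3) = (0 - i, 1 + 3i).
A real fundamental pair from Re and Im of e^((2+4i)t)v: X_1 = e^(2t)(cos(4t)·(0,1) + sin(4t)·(1,-3)), X_2 = e^(2t)(sin(4t)·(0,1) - cos(4t)·(1,-3)).
General solution: C_1X_1 + C_2X_2.
Applying x_1(0)=4, x_2(0)=2 gives C_1=14, C_2=-4.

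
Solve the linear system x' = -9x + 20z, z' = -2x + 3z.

Coefficient matrix A = [[-9, 20], [-2, 3]].
Characteristic polynomial det(A - λI) = λ^2 + 6λ + 13 = 0.
Eigenvalues λ = -3 ± 2i (complex conjugate pair).
For λ=-3+2i: an eigenvector is (-3,-1) - i(-1,0) = (-3 + i, -1).
A real fundamental pair from Re and Im of e^((-3+2i)t)v: X_1 = e^(-3t)(cos(2t)·(-3,-1) + sin(2t)·(-1,0)), X_2 = e^(-3t)(sin(2t)·(-3,-1) - cos(2t)·(-1,0)).
General solution: c_1X_1 + c_2X_2.

x(t) = -c_1e^(-3t)sin(2t) - 3c_1e^(-3t)cos(2t) - 3c_2e^(-3t)sin(2t) + c_2e^(-3t)cos(2t), z(t) = -c_1e^(-3t)cos(2t) - c_2e^(-3t)sin(2t)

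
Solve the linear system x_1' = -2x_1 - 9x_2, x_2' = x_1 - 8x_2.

Coefficient matrix A = [[-2, -9], [1, -8]].
Characteristic polynomial det(A - λI) = λ^2 + 10λ + 25 = 0.
Single eigenvalue λ = -5 with algebraic multiplicity 2.
Eigenvector v = (3,1); generalized eigenvector w with (A-λI)w=v is (-2,-1).
General solution: e^(-5t)[c_1·v + c_2·(t·v + w)].

x_1(t) = 3c_1e^(-5t) + 3c_2te^(-5t) - 2c_2e^(-5t), x_2(t) = c_1e^(-5t) + c_2te^(-5t) - c_2e^(-5t)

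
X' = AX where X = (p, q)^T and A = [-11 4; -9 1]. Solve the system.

Coefficient matrix A = [[-11, 4], [-9, 1]].
Characteristic polynomial det(A - λI) = λ^2 + 10λ + 25 = 0.
Single eigenvalue λ = -5 with algebraic multiplicity 2.
Eigenvector v = (-2,-3); generalized eigenvector w with (A-λI)w=v is (-1,-2).
General solution: e^(-5t)[c_1·v + c_2·(t·v + w)].

p(t) = -2c_1e^(-5t) - 2c_2te^(-5t) - c_2e^(-5t), q(t) = -3c_1e^(-5t) - 3c_2te^(-5t) - 2c_2e^(-5t)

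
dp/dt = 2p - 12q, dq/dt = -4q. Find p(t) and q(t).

Coefficient matrix A = [[2, -12], [0, -4]].
Characteristic polynomial det(A - λI) = λ^2 + 2λ - 8 = 0.
Eigenvalues λ = 2, -4.
For λ=2: (A-λI) row 1 is [0, -12], so an eigenvector is (1, 0).
For λ=-4: (A-λI) row 1 is [6, -12], so an eigenvector is (-2, -1).
General solution: c_1e^(2t)(1,0) + c_2e^(-4t)(-2,-1).

p(t) = c_1e^(2t) - 2c_2e^(-4t), q(t) = -c_2e^(-4t)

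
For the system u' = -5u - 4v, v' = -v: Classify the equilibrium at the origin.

stable node

A = [[-5,-4],[0,-1]]; det(A-λI) = λ^2 + 6λ + 5.
λ = -5, -1: both negative.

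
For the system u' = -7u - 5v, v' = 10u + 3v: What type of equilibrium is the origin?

stable spiral

A = [[-7,-5],[10,3]]; det(A-λI) = λ^2 + 4λ + 29.
λ = -2 ± 5i: negative real part.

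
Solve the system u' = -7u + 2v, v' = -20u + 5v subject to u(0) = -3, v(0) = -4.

Coefficient matrix A = [[-7, 2], [-20, 5]].
Characteristic polynomial det(A - λI) = λ^2 + 2λ + 5 = 0.
Eigenvalues λ = -1 ± 2i (complex conjugate pair).
For λ=-1+2i: an eigenvector is (0,-1) - i(-1,-3) = (0 + i, -1 + 3i).
A real fundamental pair from Re and Im of e^((-1+2i)t)v: X_1 = e^(-t)(cos(2t)·(0,-1) + sin(2t)·(-1,-3)), X_2 = e^(-t)(sin(2t)·(0,-1) - cos(2t)·(-1,-3)).
General solution: C_1X_1 + C_2X_2.
Applying u(0)=-3, v(0)=-4 gives C_1=-5, C_2=-3.

u(t) = 5e^(-t)sin(2t) - 3e^(-t)cos(2t), v(t) = 18e^(-t)sin(2t) - 4e^(-t)cos(2t)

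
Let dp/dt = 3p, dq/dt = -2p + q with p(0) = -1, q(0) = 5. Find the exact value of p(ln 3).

-27

A = [[3,0],[-2,1]]; eigenvalues λ = 1, 3.
Eigenvectors: (0,-1) for λ=1, (-1,1) for λ=3.
From the initial condition, c_1 = -4, c_2 = 1.
p(ln 3) = (-4)(3^1)(0) + (1)(3^3)(-1) = -27.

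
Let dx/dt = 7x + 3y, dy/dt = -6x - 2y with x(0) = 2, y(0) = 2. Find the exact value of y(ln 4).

-1504

A = [[7,3],[-6,-2]]; eigenvalues λ = 4, 1.
Eigenvectors: (1,-1) for λ=4, (1,-2) for λ=1.
From the initial condition, c_1 = 6, c_2 = -4.
y(ln 4) = (6)(4^4)(-1) + (-4)(4^1)(-2) = -1504.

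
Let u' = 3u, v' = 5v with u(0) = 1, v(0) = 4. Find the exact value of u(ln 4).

A = [[3,0],[0,5]]; eigenvalues λ = 5, 3.
Eigenvectors: (0,1) for λ=5, (-1,0) for λ=3.
From the initial condition, c_1 = 4, c_2 = -1.
u(ln 4) = (4)(4^5)(0) + (-1)(4^3)(-1) = 64.

64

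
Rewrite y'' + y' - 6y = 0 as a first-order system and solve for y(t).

Let x_1 = y, x_2 = y'. Then x_1' = x_2 and x_2' = 6x_1 - x_2.
A = [[0,1],[6,-1]]; det(A-λI) = λ^2 + λ - 6.
Eigenvalues λ = 2, -3 with eigenvectors (1,2), (1,-3).

y(t) = K_1e^(2t) + K_2e^(-3t)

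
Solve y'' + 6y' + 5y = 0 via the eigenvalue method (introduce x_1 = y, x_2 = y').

y(t) = c_1e^(-t) + c_2e^(-5t)

Let x_1 = y, x_2 = y'. Then x_1' = x_2 and x_2' = -5x_1 - 6x_2.
A = [[0,1],[-5,-6]]; det(A-λI) = λ^2 + 6λ + 5.
Eigenvalues λ = -1, -5 with eigenvectors (1,-1), (1,-5).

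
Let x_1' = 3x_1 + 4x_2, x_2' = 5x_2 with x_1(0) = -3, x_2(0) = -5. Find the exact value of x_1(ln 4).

-9792

A = [[3,4],[0,5]]; eigenvalues λ = 3, 5.
Eigenvectors: (-1,0) for λ=3, (-2,-1) for λ=5.
From the initial condition, c_1 = -7, c_2 = 5.
x_1(ln 4) = (-7)(4^3)(-1) + (5)(4^5)(-2) = -9792.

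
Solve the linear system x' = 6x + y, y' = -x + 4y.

x(t) = c_1e^(5t) + c_2te^(5t) + 3c_2e^(5t), y(t) = -c_1e^(5t) - c_2te^(5t) - 2c_2e^(5t)

Coefficient matrix A = [[6, 1], [-1, 4]].
Characteristic polynomial det(A - λI) = λ^2 - 10λ + 25 = 0.
Single eigenvalue λ = 5 with algebraic multiplicity 2.
Eigenvector v = (1,-1); generalized eigenvector w with (A-λI)w=v is (3,-2).
General solution: e^(5t)[c_1·v + c_2·(t·v + w)].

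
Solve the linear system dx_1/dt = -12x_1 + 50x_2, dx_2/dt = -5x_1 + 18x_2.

x_1(t) = 3K_1e^(3t)sin(5t) - K_1e^(3t)cos(5t) - K_2e^(3t)sin(5t) - 3K_2e^(3t)cos(5t), x_2(t) = K_1e^(3t)sin(5t) - K_2e^(3t)cos(5t)

Coefficient matrix A = [[-12, 50], [-5, 18]].
Characteristic polynomial det(A - λI) = λ^2 - 6λ + 34 = 0.
Eigenvalues λ = 3 ± 5i (complex conjugate pair).
For λ=3+5i: an eigenvector is (-1,0) - i(3,1) = (-1 - 3i, 0 - i).
A real fundamental pair from Re and Im of e^((3+5i)t)v: X_1 = e^(3t)(cos(5t)·(-1,0) + sin(5t)·(3,1)), X_2 = e^(3t)(sin(5t)·(-1,0) - cos(5t)·(3,1)).
General solution: K_1X_1 + K_2X_2.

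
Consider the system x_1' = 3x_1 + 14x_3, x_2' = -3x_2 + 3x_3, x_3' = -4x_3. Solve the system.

Coefficient matrix A = [[3, 0, 14], [0, -3, 3], [0, 0, -4]].
det(A - λI) = 0 gives eigenvalues λ = 3, -3, -4.
For λ=3: eigenvector (1,0,0).
For λ=-3: eigenvector (0,1,0).
For λ=-4: eigenvector (-2,-3,1).
General solution: C_1e^(3t)(1,0,0) + C_2e^(-3t)(0,1,0) + C_3e^(-4t)(-2,-3,1).

x_1(t) = C_1e^(3t) - 2C_3e^(-4t), x_2(t) = C_2e^(-3t) - 3C_3e^(-4t), x_3(t) = C_3e^(-4t)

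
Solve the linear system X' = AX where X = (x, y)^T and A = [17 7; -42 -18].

x(t) = -C_1e^(3t) + C_2e^(-4t), y(t) = 2C_1e^(3t) - 3C_2e^(-4t)

Coefficient matrix A = [[17, 7], [-42, -18]].
Characteristic polynomial det(A - λI) = λ^2 + λ - 12 = 0.
Eigenvalues λ = 3, -4.
For λ=3: (A-λI) row 1 is [14, 7], so an eigenvector is (-1, 2).
For λ=-4: (A-λI) row 1 is [21, 7], so an eigenvector is (1, -3).
General solution: C_1e^(3t)(-1,2) + C_2e^(-4t)(1,-3).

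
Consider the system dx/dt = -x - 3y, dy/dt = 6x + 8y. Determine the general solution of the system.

x(t) = C_1e^(2t) - C_2e^(5t), y(t) = -C_1e^(2t) + 2C_2e^(5t)

Coefficient matrix A = [[-1, -3], [6, 8]].
Characteristic polynomial det(A - λI) = λ^2 - 7λ + 10 = 0.
Eigenvalues λ = 2, 5.
For λ=2: (A-λI) row 1 is [-3, -3], so an eigenvector is (1, -1).
For λ=5: (A-λI) row 1 is [-6, -3], so an eigenvector is (-1, 2).
General solution: C_1e^(2t)(1,-1) + C_2e^(5t)(-1,2).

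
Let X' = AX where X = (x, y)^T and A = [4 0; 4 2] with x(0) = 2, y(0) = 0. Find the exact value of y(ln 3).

A = [[4,0],[4,2]]; eigenvalues λ = 4, 2.
Eigenvectors: (-1,-2) for λ=4, (0,1) for λ=2.
From the initial condition, c_1 = -2, c_2 = -4.
y(ln 3) = (-2)(3^4)(-2) + (-4)(3^2)(1) = 288.

288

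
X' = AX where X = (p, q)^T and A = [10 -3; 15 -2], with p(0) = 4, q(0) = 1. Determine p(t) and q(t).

p(t) = 7e^(4t)sin(3t) + 4e^(4t)cos(3t), q(t) = 18e^(4t)sin(3t) + e^(4t)cos(3t)

Coefficient matrix A = [[10, -3], [15, -2]].
Characteristic polynomial det(A - λI) = λ^2 - 8λ + 25 = 0.
Eigenvalues λ = 4 ± 3i (complex conjugate pair).
For λ=4+3i: an eigenvector is (1,2) - i(0,1) = (1, 2 - i).
A real fundamental pair from Re and Im of e^((4+3i)t)v: X_1 = e^(4t)(cos(3t)·(1,2) + sin(3t)·(0,1)), X_2 = e^(4t)(sin(3t)·(1,2) - cos(3t)·(0,1)).
General solution: C_1X_1 + C_2X_2.
Applying p(0)=4, q(0)=1 gives C_1=4, C_2=7.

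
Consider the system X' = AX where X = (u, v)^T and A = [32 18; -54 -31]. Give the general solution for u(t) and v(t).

Coefficient matrix A = [[32, 18], [-54, -31]].
Characteristic polynomial det(A - λI) = λ^2 - λ - 20 = 0.
Eigenvalues λ = 5, -4.
For λ=5: (A-λI) row 1 is [27, 18], so an eigenvector is (2, -3).
For λ=-4: (A-λI) row 1 is [36, 18], so an eigenvector is (-1, 2).
General solution: K_1e^(5t)(2,-3) + K_2e^(-4t)(-1,2).

u(t) = 2K_1e^(5t) - K_2e^(-4t), v(t) = -3K_1e^(5t) + 2K_2e^(-4t)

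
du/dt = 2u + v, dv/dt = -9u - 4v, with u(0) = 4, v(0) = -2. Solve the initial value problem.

u(t) = 10te^(-t) + 4e^(-t), v(t) = -30te^(-t) - 2e^(-t)

Coefficient matrix A = [[2, 1], [-9, -4]].
Characteristic polynomial det(A - λI) = λ^2 + 2λ + 1 = 0.
Single eigenvalue λ = -1 with algebraic multiplicity 2.
Eigenvector v = (1,-3); generalized eigenvector w with (A-λI)w=v is (1,-2).
General solution: e^(-t)[C_1·v + C_2·(t·v + w)].
Applying u(0)=4, v(0)=-2 gives C_1=-6, C_2=10.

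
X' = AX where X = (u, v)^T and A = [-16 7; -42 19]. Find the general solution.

u(t) = -C_1e^(-2t) + C_2e^(5t), v(t) = -2C_1e^(-2t) + 3C_2e^(5t)

Coefficient matrix A = [[-16, 7], [-42, 19]].
Characteristic polynomial det(A - λI) = λ^2 - 3λ - 10 = 0.
Eigenvalues λ = -2, 5.
For λ=-2: (A-λI) row 1 is [-14, 7], so an eigenvector is (-1, -2).
For λ=5: (A-λI) row 1 is [-21, 7], so an eigenvector is (1, 3).
General solution: C_1e^(-2t)(-1,-2) + C_2e^(5t)(1,3).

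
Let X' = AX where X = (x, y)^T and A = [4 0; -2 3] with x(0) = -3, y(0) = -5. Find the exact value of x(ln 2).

A = [[4,0],[-2,3]]; eigenvalues λ = 4, 3.
Eigenvectors: (1,-2) for λ=4, (0,-1) for λ=3.
From the initial condition, c_1 = -3, c_2 = 11.
x(ln 2) = (-3)(2^4)(1) + (11)(2^3)(0) = -48.

-48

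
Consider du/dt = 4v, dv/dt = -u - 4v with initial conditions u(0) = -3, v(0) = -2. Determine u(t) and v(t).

Coefficient matrix A = [[0, 4], [-1, -4]].
Characteristic polynomial det(A - λI) = λ^2 + 4λ + 4 = 0.
Single eigenvalue λ = -2 with algebraic multiplicity 2.
Eigenvector v = (-2,1); generalized eigenvector w with (A-λI)w=v is (-3,1).
General solution: e^(-2t)[c_1·v + c_2·(t·v + w)].
Applying u(0)=-3, v(0)=-2 gives c_1=-9, c_2=7.

u(t) = -14te^(-2t) - 3e^(-2t), v(t) = 7te^(-2t) - 2e^(-2t)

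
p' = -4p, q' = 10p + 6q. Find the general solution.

p(t) = -K_1e^(-4t), q(t) = K_1e^(-4t) - K_2e^(6t)

Coefficient matrix A = [[-4, 0], [10, 6]].
Characteristic polynomial det(A - λI) = λ^2 - 2λ - 24 = 0.
Eigenvalues λ = -4, 6.
For λ=-4: (A-λI) row 2 is [10, 10], so an eigenvector is (-1, 1).
For λ=6: (A-λI) row 1 is [-10, 0], so an eigenvector is (0, -1).
General solution: K_1e^(-4t)(-1,1) + K_2e^(6t)(0,-1).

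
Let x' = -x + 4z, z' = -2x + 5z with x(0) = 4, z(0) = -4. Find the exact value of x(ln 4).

-704

A = [[-1,4],[-2,5]]; eigenvalues λ = 3, 1.
Eigenvectors: (-1,-1) for λ=3, (-2,-1) for λ=1.
From the initial condition, c_1 = 12, c_2 = -8.
x(ln 4) = (12)(4^3)(-1) + (-8)(4^1)(-2) = -704.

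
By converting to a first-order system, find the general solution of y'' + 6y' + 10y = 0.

y(t) = c_1e^(-3t)cos(t) + c_2e^(-3t)sin(t)

Let x_1 = y, x_2 = y'. Then x_1' = x_2 and x_2' = -10x_1 - 6x_2.
A = [[0,1],[-10,-6]]; det(A-λI) = λ^2 + 6λ + 10.
Eigenvalues λ = -3 ± i.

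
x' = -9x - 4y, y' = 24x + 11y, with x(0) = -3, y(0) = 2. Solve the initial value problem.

x(t) = 4e^(3t) - 7e^(-t), y(t) = -12e^(3t) + 14e^(-t)

Coefficient matrix A = [[-9, -4], [24, 11]].
Characteristic polynomial det(A - λI) = λ^2 - 2λ - 3 = 0.
Eigenvalues λ = -1, 3.
For λ=-1: (A-λI) row 1 is [-8, -4], so an eigenvector is (1, -2).
For λ=3: (A-λI) row 1 is [-12, -4], so an eigenvector is (1, -3).
General solution: C_1e^(-t)(1,-2) + C_2e^(3t)(1,-3).
Applying x(0)=-3, y(0)=2 gives C_1=-7, C_2=4.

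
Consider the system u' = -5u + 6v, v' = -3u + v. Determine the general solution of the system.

u(t) = c_1e^(-2t)sin(3t) - c_1e^(-2t)cos(3t) - c_2e^(-2t)sin(3t) - c_2e^(-2t)cos(3t), v(t) = c_1e^(-2t)sin(3t) - c_2e^(-2t)cos(3t)

Coefficient matrix A = [[-5, 6], [-3, 1]].
Characteristic polynomial det(A - λI) = λ^2 + 4λ + 13 = 0.
Eigenvalues λ = -2 ± 3i (complex conjugate pair).
For λ=-2+3i: an eigenvector is (-1,0) - i(1,1) = (-1 - i, 0 - i).
A real fundamental pair from Re and Im of e^((-2+3i)t)v: X_1 = e^(-2t)(cos(3t)·(-1,0) + sin(3t)·(1,1)), X_2 = e^(-2t)(sin(3t)·(-1,0) - cos(3t)·(1,1)).
General solution: c_1X_1 + c_2X_2.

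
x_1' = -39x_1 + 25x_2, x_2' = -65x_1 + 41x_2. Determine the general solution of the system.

Coefficient matrix A = [[-39, 25], [-65, 41]].
Characteristic polynomial det(A - λI) = λ^2 - 2λ + 26 = 0.
Eigenvalues λ = 1 ± 5i (complex conjugate pair).
For λ=1+5i: an eigenvector is (-1,-2) - i(-2,-3) = (-1 + 2i, -2 + 3i).
A real fundamental pair from Re and Im of e^((1+5i)t)v: X_1 = e^(t)(cos(5t)·(-1,-2) + sin(5t)·(-2,-3)), X_2 = e^(t)(sin(5t)·(-1,-2) - cos(5t)·(-2,-3)).
General solution: c_1X_1 + c_2X_2.

x_1(t) = -2c_1e^(t)sin(5t) - c_1e^(t)cos(5t) - c_2e^(t)sin(5t) + 2c_2e^(t)cos(5t), x_2(t) = -3c_1e^(t)sin(5t) - 2c_1e^(t)cos(5t) - 2c_2e^(t)sin(5t) + 3c_2e^(t)cos(5t)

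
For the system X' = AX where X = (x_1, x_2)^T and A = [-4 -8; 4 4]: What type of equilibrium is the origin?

A = [[-4,-8],[4,4]]; det(A-λI) = λ^2 + 16.
λ = 0 ± 4i: zero real part.

center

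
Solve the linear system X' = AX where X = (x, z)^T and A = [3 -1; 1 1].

Coefficient matrix A = [[3, -1], [1, 1]].
Characteristic polynomial det(A - λI) = λ^2 - 4λ + 4 = 0.
Single eigenvalue λ = 2 with algebraic multiplicity 2.
Eigenvector v = (1,1); generalized eigenvector w with (A-λI)w=v is (3,2).
General solution: e^(2t)[c_1·v + c_2·(t·v + w)].

x(t) = c_1e^(2t) + c_2te^(2t) + 3c_2e^(2t), z(t) = c_1e^(2t) + c_2te^(2t) + 2c_2e^(2t)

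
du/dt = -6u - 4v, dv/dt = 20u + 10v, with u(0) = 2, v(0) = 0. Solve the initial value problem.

u(t) = -4e^(2t)sin(4t) + 2e^(2t)cos(4t), v(t) = 10e^(2t)sin(4t)

Coefficient matrix A = [[-6, -4], [20, 10]].
Characteristic polynomial det(A - λI) = λ^2 - 4λ + 20 = 0.
Eigenvalues λ = 2 ± 4i (complex conjugate pair).
For λ=2+4i: an eigenvector is (-1,2) - i(0,-1) = (-1, 2 + i).
A real fundamental pair from Re and Im of e^((2+4i)t)v: X_1 = e^(2t)(cos(4t)·(-1,2) + sin(4t)·(0,-1)), X_2 = e^(2t)(sin(4t)·(-1,2) - cos(4t)·(0,-1)).
General solution: c_1X_1 + c_2X_2.
Applying u(0)=2, v(0)=0 gives c_1=-2, c_2=4.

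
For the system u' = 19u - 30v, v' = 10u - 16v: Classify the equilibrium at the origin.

saddle

A = [[19,-30],[10,-16]]; det(A-λI) = λ^2 - 3λ - 4.
λ = -1, 4: opposite signs.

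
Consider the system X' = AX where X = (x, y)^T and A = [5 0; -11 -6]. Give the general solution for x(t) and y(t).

Coefficient matrix A = [[5, 0], [-11, -6]].
Characteristic polynomial det(A - λI) = λ^2 + λ - 30 = 0.
Eigenvalues λ = 5, -6.
For λ=5: (A-λI) row 2 is [-11, -11], so an eigenvector is (1, -1).
For λ=-6: (A-λI) row 1 is [11, 0], so an eigenvector is (0, 1).
General solution: K_1e^(5t)(1,-1) + K_2e^(-6t)(0,1).

x(t) = K_1e^(5t), y(t) = -K_1e^(5t) + K_2e^(-6t)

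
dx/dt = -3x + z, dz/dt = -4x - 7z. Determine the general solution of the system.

x(t) = -C_1e^(-5t) - C_2te^(-5t), z(t) = 2C_1e^(-5t) + 2C_2te^(-5t) - C_2e^(-5t)

Coefficient matrix A = [[-3, 1], [-4, -7]].
Characteristic polynomial det(A - λI) = λ^2 + 10λ + 25 = 0.
Single eigenvalue λ = -5 with algebraic multiplicity 2.
Eigenvector v = (-1,2); generalized eigenvector w with (A-λI)w=v is (0,-1).
General solution: e^(-5t)[C_1·v + C_2·(t·v + w)].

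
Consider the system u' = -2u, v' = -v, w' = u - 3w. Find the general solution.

u(t) = K_1e^(-2t), v(t) = K_2e^(-t), w(t) = K_1e^(-2t) + K_3e^(-3t)

Coefficient matrix A = [[-2, 0, 0], [0, -1, 0], [1, 0, -3]].
det(A - λI) = 0 gives eigenvalues λ = -2, -1, -3.
For λ=-2: eigenvector (1,0,1).
For λ=-1: eigenvector (0,1,0).
For λ=-3: eigenvector (0,0,1).
General solution: K_1e^(-2t)(1,0,1) + K_2e^(-t)(0,1,0) + K_3e^(-3t)(0,0,1).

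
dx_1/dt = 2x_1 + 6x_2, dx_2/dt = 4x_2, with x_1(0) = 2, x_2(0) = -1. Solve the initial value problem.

x_1(t) = -3e^(4t) + 5e^(2t), x_2(t) = -e^(4t)

Coefficient matrix A = [[2, 6], [0, 4]].
Characteristic polynomial det(A - λI) = λ^2 - 6λ + 8 = 0.
Eigenvalues λ = 4, 2.
For λ=4: (A-λI) row 1 is [-2, 6], so an eigenvector is (-3, -1).
For λ=2: (A-λI) row 1 is [0, 6], so an eigenvector is (-1, 0).
General solution: K_1e^(4t)(-3,-1) + K_2e^(2t)(-1,0).
Applying x_1(0)=2, x_2(0)=-1 gives K_1=1, K_2=-5.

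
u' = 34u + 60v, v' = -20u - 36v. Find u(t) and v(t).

Coefficient matrix A = [[34, 60], [-20, -36]].
Characteristic polynomial det(A - λI) = λ^2 + 2λ - 24 = 0.
Eigenvalues λ = 4, -6.
For λ=4: (A-λI) row 1 is [30, 60], so an eigenvector is (-2, 1).
For λ=-6: (A-λI) row 1 is [40, 60], so an eigenvector is (3, -2).
General solution: c_1e^(4t)(-2,1) + c_2e^(-6t)(3,-2).

u(t) = -2c_1e^(4t) + 3c_2e^(-6t), v(t) = c_1e^(4t) - 2c_2e^(-6t)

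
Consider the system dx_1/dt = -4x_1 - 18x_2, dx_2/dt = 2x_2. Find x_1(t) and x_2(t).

x_1(t) = -3c_1e^(2t) + c_2e^(-4t), x_2(t) = c_1e^(2t)

Coefficient matrix A = [[-4, -18], [0, 2]].
Characteristic polynomial det(A - λI) = λ^2 + 2λ - 8 = 0.
Eigenvalues λ = 2, -4.
For λ=2: (A-λI) row 1 is [-6, -18], so an eigenvector is (-3, 1).
For λ=-4: (A-λI) row 1 is [0, -18], so an eigenvector is (1, 0).
General solution: c_1e^(2t)(-3,1) + c_2e^(-4t)(1,0).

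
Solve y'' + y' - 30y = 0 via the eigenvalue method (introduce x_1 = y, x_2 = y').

Let x_1 = y, x_2 = y'. Then x_1' = x_2 and x_2' = 30x_1 - x_2.
A = [[0,1],[30,-1]]; det(A-λI) = λ^2 + λ - 30.
Eigenvalues λ = -6, 5 with eigenvectors (1,-6), (1,5).

y(t) = K_1e^(-6t) + K_2e^(5t)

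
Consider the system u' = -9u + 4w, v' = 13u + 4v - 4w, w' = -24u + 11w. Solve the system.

Coefficient matrix A = [[-9, 0, 4], [13, 4, -4], [-24, 0, 11]].
det(A - λI) = 0 gives eigenvalues λ = 4, 3, -1.
For λ=4: eigenvector (0,1,0).
For λ=3: eigenvector (-1,1,-3).
For λ=-1: eigenvector (1,-1,2).
General solution: C_1e^(4t)(0,1,0) + C_2e^(3t)(-1,1,-3) + C_3e^(-t)(1,-1,2).

u(t) = -C_2e^(3t) + C_3e^(-t), v(t) = C_1e^(4t) + C_2e^(3t) - C_3e^(-t), w(t) = -3C_2e^(3t) + 2C_3e^(-t)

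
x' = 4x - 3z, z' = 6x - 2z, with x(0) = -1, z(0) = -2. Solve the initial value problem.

Coefficient matrix A = [[4, -3], [6, -2]].
Characteristic polynomial det(A - λI) = λ^2 - 2λ + 10 = 0.
Eigenvalues λ = 1 ± 3i (complex conjugate pair).
For λ=1+3i: an eigenvector is (0,-1) - i(1,1) = (0 - i, -1 - i).
A real fundamental pair from Re and Im of e^((1+3i)t)v: X_1 = e^(t)(cos(3t)·(0,-1) + sin(3t)·(1,1)), X_2 = e^(t)(sin(3t)·(0,-1) - cos(3t)·(1,1)).
General solution: K_1X_1 + K_2X_2.
Applying x(0)=-1, z(0)=-2 gives K_1=1, K_2=1.

x(t) = e^(t)sin(3t) - e^(t)cos(3t), z(t) = -2e^(t)cos(3t)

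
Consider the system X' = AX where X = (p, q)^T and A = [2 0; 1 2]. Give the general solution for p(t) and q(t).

p(t) = -c_2e^(2t), q(t) = -c_1e^(2t) - c_2te^(2t) - 3c_2e^(2t)

Coefficient matrix A = [[2, 0], [1, 2]].
Characteristic polynomial det(A - λI) = λ^2 - 4λ + 4 = 0.
Single eigenvalue λ = 2 with algebraic multiplicity 2.
Eigenvector v = (0,-1); generalized eigenvector w with (A-λI)w=v is (-1,-3).
General solution: e^(2t)[c_1·v + c_2·(t·v + w)].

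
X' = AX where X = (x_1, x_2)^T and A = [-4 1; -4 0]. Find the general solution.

x_1(t) = -c_1e^(-2t) - c_2te^(-2t) + c_2e^(-2t), x_2(t) = -2c_1e^(-2t) - 2c_2te^(-2t) + c_2e^(-2t)

Coefficient matrix A = [[-4, 1], [-4, 0]].
Characteristic polynomial det(A - λI) = λ^2 + 4λ + 4 = 0.
Single eigenvalue λ = -2 with algebraic multiplicity 2.
Eigenvector v = (-1,-2); generalized eigenvector w with (A-λI)w=v is (1,1).
General solution: e^(-2t)[c_1·v + c_2·(t·v + w)].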